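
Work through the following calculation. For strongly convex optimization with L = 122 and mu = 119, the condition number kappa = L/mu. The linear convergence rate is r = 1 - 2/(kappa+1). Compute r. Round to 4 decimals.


Step 1: Compute the condition number.
kappa = L/mu = 122/119 = 1.0252
Step 2: Compute the convergence rate.
r = 1 - 2/(kappa + 1) = 1 - 2*mu/(L + mu) = (L - mu)/(L + mu) = 3/241 = 0.0124


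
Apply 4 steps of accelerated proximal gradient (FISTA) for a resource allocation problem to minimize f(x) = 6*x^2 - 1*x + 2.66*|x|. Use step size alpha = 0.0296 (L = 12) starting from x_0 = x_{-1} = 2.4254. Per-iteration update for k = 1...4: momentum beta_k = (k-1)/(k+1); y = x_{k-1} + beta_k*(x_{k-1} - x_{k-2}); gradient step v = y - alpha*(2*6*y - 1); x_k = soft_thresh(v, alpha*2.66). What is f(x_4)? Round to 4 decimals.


FISTA on f(x) = 6*x^2 - 1*x + 2.66*|x|
L = 12, alpha = 0.0296
Iteration 1: beta = 0.0, y = 2.4254 + 0.0*(2.4254 - 2.4254) = 2.4254
  grad(y) = 28.1048, v = y - alpha*grad = 1.5935
  prox(v) = soft_thresh(1.5935, 0.0787) = 1.5148
Iteration 2: beta = 0.3333, y = 1.5148 + 0.3333*(1.5148 - 2.4254) = 1.2112
  grad(y) = 13.5346, v = y - alpha*grad = 0.8106
  prox(v) = soft_thresh(0.8106, 0.0787) = 0.7319
Iteration 3: beta = 0.5, y = 0.7319 + 0.5*(0.7319 - 1.5148) = 0.3404
  grad(y) = 3.0848, v = y - alpha*grad = 0.2491
  prox(v) = soft_thresh(0.2491, 0.0787) = 0.1704
Iteration 4: beta = 0.6, y = 0.1704 + 0.6*(0.1704 - 0.7319) = -0.1665
  grad(y) = -2.9985, v = y - alpha*grad = -0.0778
  prox(v) = soft_thresh(-0.0778, 0.0787) = 0.0
f(x_4) = 6*0.0^2 - 1*0.0 + 2.66*|0.0| = 0.0


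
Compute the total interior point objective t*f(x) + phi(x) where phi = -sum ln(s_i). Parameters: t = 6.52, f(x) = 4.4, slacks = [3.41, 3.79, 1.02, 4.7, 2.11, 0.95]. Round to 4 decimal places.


Step 1: Compute log-barrier.
ln values: [1.2267, 1.3324, 0.0198, 1.5476, 0.7467, -0.0513]
phi = -(1.2267 + 1.3324 + 0.0198 + 1.5476 + 0.7467 - 0.0513) = -4.8218
Step 2: Compute augmented objective.
t*f(x) = 6.52*4.4 = 28.688
Total = 28.688 - 4.8218 = 23.8662


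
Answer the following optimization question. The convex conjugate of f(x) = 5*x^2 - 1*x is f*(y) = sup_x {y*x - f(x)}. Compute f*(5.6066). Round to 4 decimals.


f*(y) = sup_x {y*x - a*x^2 - b*x} = sup_x {(y-b)*x - a*x^2}
FOC: (y - b) - 2a*x = 0 => x* = (y - b)/(2a)
x* = (5.6066 + 1)/(2*5) = 0.6607
f*(5.6066) = (y-b)^2/(4a) = (5.6066 + 1)^2/(4*5)
= 43.6472/20 = 2.1824


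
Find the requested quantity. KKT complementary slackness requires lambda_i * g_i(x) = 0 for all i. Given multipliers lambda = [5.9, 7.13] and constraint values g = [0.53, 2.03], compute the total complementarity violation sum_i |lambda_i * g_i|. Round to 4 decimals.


KKT complementary slackness check:
lambda_1 * g_1 = 5.9 * 0.53 = 3.127
lambda_2 * g_2 = 7.13 * 2.03 = 14.4739
Total violation = 3.127 + 14.4739 = 17.6009


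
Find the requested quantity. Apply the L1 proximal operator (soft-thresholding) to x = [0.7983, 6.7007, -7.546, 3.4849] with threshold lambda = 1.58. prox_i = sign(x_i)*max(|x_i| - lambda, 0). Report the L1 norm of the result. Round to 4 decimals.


Soft-thresholding with lambda = 1.58:
prox(0.7983) = sign(0.7983)*max(|0.7983| - 1.58, 0) = 0.0
prox(6.7007) = sign(6.7007)*max(|6.7007| - 1.58, 0) = 5.1207
prox(-7.546) = sign(-7.546)*max(|-7.546| - 1.58, 0) = -5.966
prox(3.4849) = sign(3.4849)*max(|3.4849| - 1.58, 0) = 1.9049
prox(x) = [0.0, 5.1207, -5.966, 1.9049]
||prox(x)||_1 = 0.0 + 5.1207 + 5.966 + 1.9049 = 12.9916


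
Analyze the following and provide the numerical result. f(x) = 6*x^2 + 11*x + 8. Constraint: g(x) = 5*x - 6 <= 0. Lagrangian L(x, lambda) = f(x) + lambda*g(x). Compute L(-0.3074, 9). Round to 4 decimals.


Step 1: Evaluate f(x).
f(-0.3074) = 6*(-0.3074)^2 + 11*(-0.3074) + 8 = 5.1856
Step 2: Evaluate g(x).
g(-0.3074) = 5*-0.3074 - 6 = -7.537
Step 3: Compute Lagrangian.
L = 5.1856 + 9*-7.537 = -62.6474


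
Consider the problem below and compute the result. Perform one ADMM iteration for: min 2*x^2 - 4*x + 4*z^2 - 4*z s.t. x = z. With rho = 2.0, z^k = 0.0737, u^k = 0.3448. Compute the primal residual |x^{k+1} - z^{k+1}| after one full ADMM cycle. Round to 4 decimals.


ADMM iteration with rho = 2.0, z^k = 0.0737, u^k = 0.3448
Step 1: x-update.
Minimize 2*x^2 - 4*x + (2.0/2)*(x - 0.0737 + 0.3448)^2
FOC: (2*2 + 2.0)*x = 4 + 2.0*(0.0737 - 0.3448)
x^{k+1} = 0.5763
Step 2: z-update.
Minimize 4*z^2 - 4*z + (2.0/2)*(0.5763 - z + 0.3448)^2
FOC: (2*4 + 2.0)*z = 4 + 2.0*(0.5763 + 0.3448)
z^{k+1} = 0.5842
Step 3: u-update.
u^{k+1} = 0.3448 + 0.5763 - 0.5842 = 0.3369
Step 4: Primal residual = |0.5763 - 0.5842| = 0.0079


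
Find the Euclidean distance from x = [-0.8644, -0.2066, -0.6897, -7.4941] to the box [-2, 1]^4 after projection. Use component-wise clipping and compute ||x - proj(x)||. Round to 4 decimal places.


Project each component onto [-2, 1].
clip(-0.8644) = -0.8644, clip(-0.2066) = -0.2066, clip(-0.6897) = -0.6897, clip(-7.4941) = -2.0
Projection = [-0.8644, -0.2066, -0.6897, -2.0]
Squared diffs: [0.0, 0.0, 0.0, 30.1851]
Distance = sqrt(30.1851) = 5.4941


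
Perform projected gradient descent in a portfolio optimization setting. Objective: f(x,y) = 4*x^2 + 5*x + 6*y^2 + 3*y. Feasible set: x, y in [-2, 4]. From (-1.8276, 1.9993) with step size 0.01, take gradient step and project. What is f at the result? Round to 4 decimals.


Step 1: Compute gradient at (-1.8276, 1.9993).
grad_x = 2*4*-1.8276 + 5 = -9.6208
grad_y = 2*6*1.9993 + 3 = 26.9916
Step 2: Gradient step.
x_raw = -1.8276 - 0.01*-9.6208 = -1.7314
y_raw = 1.9993 - 0.01*26.9916 = 1.7294
Step 3: Project onto [-2, 4].
x_proj = clip(-1.7314) = -1.7314
y_proj = clip(1.7294) = 1.7294
Step 4: Evaluate f.
f(-1.7314, 1.7294) = 26.4667


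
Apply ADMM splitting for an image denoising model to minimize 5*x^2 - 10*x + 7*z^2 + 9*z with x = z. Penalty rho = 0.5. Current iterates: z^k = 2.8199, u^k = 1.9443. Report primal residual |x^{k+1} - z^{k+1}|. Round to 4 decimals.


ADMM iteration with rho = 0.5, z^k = 2.8199, u^k = 1.9443
Step 1: x-update.
Minimize 5*x^2 - 10*x + (0.5/2)*(x - 2.8199 + 1.9443)^2
FOC: (2*5 + 0.5)*x = 10 + 0.5*(2.8199 - 1.9443)
x^{k+1} = 0.9941
Step 2: z-update.
Minimize 7*z^2 + 9*z + (0.5/2)*(0.9941 - z + 1.9443)^2
FOC: (2*7 + 0.5)*z = -9 + 0.5*(0.9941 + 1.9443)
z^{k+1} = -0.5194
Step 3: u-update.
u^{k+1} = 1.9443 + 0.9941 + 0.5194 = 3.4577
Step 4: Primal residual = |0.9941 + 0.5194| = 1.5134


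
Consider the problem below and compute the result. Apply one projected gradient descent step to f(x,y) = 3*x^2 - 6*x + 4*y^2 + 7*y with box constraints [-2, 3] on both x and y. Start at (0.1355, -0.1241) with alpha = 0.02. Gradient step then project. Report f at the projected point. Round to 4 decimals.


Step 1: Compute gradient at (0.1355, -0.1241).
grad_x = 2*3*0.1355 - 6 = -5.187
grad_y = 2*4*-0.1241 + 7 = 6.0072
Step 2: Gradient step.
x_raw = 0.1355 - 0.02*-5.187 = 0.2392
y_raw = -0.1241 - 0.02*6.0072 = -0.2442
Step 3: Project onto [-2, 3].
x_proj = clip(0.2392) = 0.2392
y_proj = clip(-0.2442) = -0.2442
Step 4: Evaluate f.
f(0.2392, -0.2442) = -2.7348


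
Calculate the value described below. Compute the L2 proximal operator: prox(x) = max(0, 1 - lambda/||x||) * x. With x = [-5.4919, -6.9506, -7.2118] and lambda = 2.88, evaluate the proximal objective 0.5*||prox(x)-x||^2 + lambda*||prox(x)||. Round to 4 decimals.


Step 1: Compute ||x||.
||x|| = 11.4229
Step 2: Compute scaling factor.
scale = max(0, 1 - 2.88/11.4229) = 0.7479
Step 3: prox(x) = [-4.1072, -5.1982, -5.3935]
||prox(x)|| = 8.5429
Step 4: Proximal objective.
0.5*||prox-x||^2 = 4.1472
lambda*||prox|| = 24.6036
Total = 28.7507


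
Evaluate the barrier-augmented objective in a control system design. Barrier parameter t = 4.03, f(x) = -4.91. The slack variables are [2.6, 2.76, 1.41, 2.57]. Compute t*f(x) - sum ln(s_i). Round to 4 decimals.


Step 1: Compute log-barrier.
ln values: [0.9555, 1.0152, 0.3436, 0.9439]
phi = -(0.9555 + 1.0152 + 0.3436 + 0.9439) = -3.2582
Step 2: Compute augmented objective.
t*f(x) = 4.03*-4.91 = -19.7873
Total = -19.7873 - 3.2582 = -23.0455


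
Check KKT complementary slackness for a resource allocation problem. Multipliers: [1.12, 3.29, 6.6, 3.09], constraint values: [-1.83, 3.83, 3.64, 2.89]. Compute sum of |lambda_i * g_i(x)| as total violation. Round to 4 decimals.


KKT complementary slackness check:
lambda_1 * g_1 = 1.12 * -1.83 = -2.0496
lambda_2 * g_2 = 3.29 * 3.83 = 12.6007
lambda_3 * g_3 = 6.6 * 3.64 = 24.024
lambda_4 * g_4 = 3.09 * 2.89 = 8.9301
Total violation = 2.0496 + 12.6007 + 24.024 + 8.9301 = 47.6044


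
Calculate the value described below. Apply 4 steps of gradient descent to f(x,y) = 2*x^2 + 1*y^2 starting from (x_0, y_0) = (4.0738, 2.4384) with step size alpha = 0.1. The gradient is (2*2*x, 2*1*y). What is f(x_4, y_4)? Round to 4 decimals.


Gradient descent on f(x,y) = 2*x^2 + 1*y^2.
Starting point: (4.0738, 2.4384), alpha = 0.1
Step 1: grad_x = 2*2*4.0738 = 16.2952, grad_y = 2*1*2.4384 = 4.8768
  x_1 = 4.0738 - 0.1*16.2952 = 2.4443
  y_1 = 2.4384 - 0.1*4.8768 = 1.9507
Step 2: grad_x = 2*2*2.4443 = 9.7771, grad_y = 2*1*1.9507 = 3.9014
  x_2 = 2.4443 - 0.1*9.7771 = 1.4666
  y_2 = 1.9507 - 0.1*3.9014 = 1.5606
Step 3: grad_x = 2*2*1.4666 = 5.8663, grad_y = 2*1*1.5606 = 3.1212
  x_3 = 1.4666 - 0.1*5.8663 = 0.8799
  y_3 = 1.5606 - 0.1*3.1212 = 1.2485
Step 4: grad_x = 2*2*0.8799 = 3.5198, grad_y = 2*1*1.2485 = 2.4969
  x_4 = 0.8799 - 0.1*3.5198 = 0.528
  y_4 = 1.2485 - 0.1*2.4969 = 0.9988
f(0.528, 0.9988) = 2*0.528^2 + 1*0.9988^2 = 1.555


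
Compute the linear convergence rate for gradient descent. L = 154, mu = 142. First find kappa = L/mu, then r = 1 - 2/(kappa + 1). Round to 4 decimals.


Step 1: Compute the condition number.
kappa = L/mu = 154/142 = 1.0845
Step 2: Compute the convergence rate.
r = 1 - 2/(kappa + 1) = 1 - 2*mu/(L + mu) = (L - mu)/(L + mu) = 12/296 = 0.0405


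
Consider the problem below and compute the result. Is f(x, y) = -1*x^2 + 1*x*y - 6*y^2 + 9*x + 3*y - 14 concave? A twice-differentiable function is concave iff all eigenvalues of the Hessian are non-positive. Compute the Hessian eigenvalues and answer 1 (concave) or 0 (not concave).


The Hessian of f(x,y) = -1*x^2 + 1*x*y - 6*y^2 + 9*x + 3*y - 14 is:
H = [[-2, 1], [1, -12]]
Trace = -2 - 12 = -14
Determinant = -2*-12 - (1)^2 = 23
Discriminant = (-14)^2 - 4*23 = 104.0
Eigenvalues: lambda_1 = -12.099, lambda_2 = -1.901
The function is concave.

1


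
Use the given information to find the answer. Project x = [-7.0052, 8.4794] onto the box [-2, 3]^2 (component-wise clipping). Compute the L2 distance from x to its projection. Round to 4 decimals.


Project each component onto [-2, 3].
clip(-7.0052) = -2.0, clip(8.4794) = 3.0
Projection = [-2.0, 3.0]
Squared diffs: [25.052, 30.0238]
Distance = sqrt(55.0758) = 7.4213


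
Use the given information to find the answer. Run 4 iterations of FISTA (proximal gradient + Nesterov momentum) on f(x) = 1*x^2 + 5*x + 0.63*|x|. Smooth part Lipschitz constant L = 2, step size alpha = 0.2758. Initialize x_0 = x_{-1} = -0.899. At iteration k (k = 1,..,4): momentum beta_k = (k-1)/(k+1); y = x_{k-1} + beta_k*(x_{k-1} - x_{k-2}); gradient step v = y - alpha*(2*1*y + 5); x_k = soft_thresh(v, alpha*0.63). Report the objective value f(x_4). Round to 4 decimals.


FISTA on f(x) = 1*x^2 + 5*x + 0.63*|x|
L = 2, alpha = 0.2758
Iteration 1: beta = 0.0, y = -0.899 + 0.0*(-0.899 + 0.899) = -0.899
  grad(y) = 3.202, v = y - alpha*grad = -1.7821
  prox(v) = soft_thresh(-1.7821, 0.1738) = -1.6084
Iteration 2: beta = 0.3333, y = -1.6084 + 0.3333*(-1.6084 + 0.899) = -1.8448
  grad(y) = 1.3104, v = y - alpha*grad = -2.2062
  prox(v) = soft_thresh(-2.2062, 0.1738) = -2.0325
Iteration 3: beta = 0.5, y = -2.0325 + 0.5*(-2.0325 + 1.6084) = -2.2445
  grad(y) = 0.511, v = y - alpha*grad = -2.3854
  prox(v) = soft_thresh(-2.3854, 0.1738) = -2.2117
Iteration 4: beta = 0.6, y = -2.2117 + 0.6*(-2.2117 + 2.0325) = -2.3192
  grad(y) = 0.3616, v = y - alpha*grad = -2.4189
  prox(v) = soft_thresh(-2.4189, 0.1738) = -2.2452
f(x_4) = 1*(-2.2452)^2 + 5*(-2.2452) + 0.63*|-2.2452| = -4.7706


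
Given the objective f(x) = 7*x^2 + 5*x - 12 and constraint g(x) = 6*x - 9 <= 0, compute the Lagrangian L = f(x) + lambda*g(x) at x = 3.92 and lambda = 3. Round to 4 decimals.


Step 1: Evaluate f(x).
f(3.92) = 7*3.92^2 + 5*3.92 - 12 = 115.1648
Step 2: Evaluate g(x).
g(3.92) = 6*3.92 - 9 = 14.52
Step 3: Compute Lagrangian.
L = 115.1648 + 3*14.52 = 158.7248


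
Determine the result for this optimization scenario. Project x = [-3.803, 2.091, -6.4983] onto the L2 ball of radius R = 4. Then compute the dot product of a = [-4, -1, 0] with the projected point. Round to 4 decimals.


Step 1: Compute ||x|| (intermediates to 6 decimals).
||x|| = sqrt((-3.803)^2 + 2.091^2 + (-6.4983)^2) = 7.814281
Step 2: Project.
Since ||x|| > R, scale = R/||x|| = 4/7.814281 = 0.511883, proj(x) = scale * x
proj(x) = [-1.946691, 1.070347, -3.326369]
Step 3: Dot product.
a^T * proj(x) = -4*(-1.946691) - 1*1.070347 + 0*(-3.326369) = 6.7164


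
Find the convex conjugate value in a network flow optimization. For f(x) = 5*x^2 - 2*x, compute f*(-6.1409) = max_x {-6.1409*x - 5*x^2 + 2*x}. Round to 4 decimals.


f*(y) = sup_x {y*x - a*x^2 - b*x} = sup_x {(y-b)*x - a*x^2}
FOC: (y - b) - 2a*x = 0 => x* = (y - b)/(2a)
x* = (-6.1409 + 2)/(2*5) = -0.4141
f*(-6.1409) = (y-b)^2/(4a) = (-6.1409 + 2)^2/(4*5)
= 17.1471/20 = 0.8574


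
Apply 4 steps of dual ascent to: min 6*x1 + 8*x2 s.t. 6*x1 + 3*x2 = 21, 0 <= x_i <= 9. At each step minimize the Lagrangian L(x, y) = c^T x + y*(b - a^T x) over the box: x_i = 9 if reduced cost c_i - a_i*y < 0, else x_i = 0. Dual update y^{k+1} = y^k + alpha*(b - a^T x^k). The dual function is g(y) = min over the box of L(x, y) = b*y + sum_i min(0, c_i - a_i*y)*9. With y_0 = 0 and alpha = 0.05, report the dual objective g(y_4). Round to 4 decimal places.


Dual ascent for LP: min 6*x1 + 8*x2, 6*x1 + 3*x2 = 21, 0 <= x_i <= 9
Step 1: y^k = 0.0, reduced costs: (6.0, 8.0)
  x^k = (0.0, 0.0), subgradient = b - a^T x = 21.0
  y^{k+1} = 0.0 + 0.05*21.0 = 1.05
Step 2: y^k = 1.05, reduced costs: (-0.3, 4.85)
  x^k = (9.0, 0.0), subgradient = b - a^T x = -33.0
  y^{k+1} = 1.05 + 0.05*-33.0 = -0.6
Step 3: y^k = -0.6, reduced costs: (9.6, 9.8)
  x^k = (0.0, 0.0), subgradient = b - a^T x = 21.0
  y^{k+1} = -0.6 + 0.05*21.0 = 0.45
Step 4: y^k = 0.45, reduced costs: (3.3, 6.65)
  x^k = (0.0, 0.0), subgradient = b - a^T x = 21.0
  y^{k+1} = 0.45 + 0.05*21.0 = 1.5
Dual objective at y_4 = 1.5: reduced costs (-3.0, 3.5), box minimizer x = (9.0, 0.0)
g(y_4) = b*y + (c1 - a1*y)*x1 + (c2 - a2*y)*x2 = 21*1.5 + (-3.0)*9.0 + 3.5*0.0 = 31.5 - 27.0 + 0.0 = 4.5


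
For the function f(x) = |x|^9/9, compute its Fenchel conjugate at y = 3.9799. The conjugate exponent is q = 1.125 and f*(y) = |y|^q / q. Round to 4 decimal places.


The conjugate exponent q satisfies 1/p + 1/q = 1.
p = 9, so q = 9/(9 - 1) = 1.125
|y|^q = 3.9799^1.125 = 4.7299
f*(3.9799) = 4.7299 / 1.125 = 4.2044


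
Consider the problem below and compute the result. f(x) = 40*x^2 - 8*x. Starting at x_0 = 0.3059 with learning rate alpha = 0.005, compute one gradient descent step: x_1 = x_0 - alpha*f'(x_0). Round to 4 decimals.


We compute the gradient at x_0 and apply the update.
f'(x) = 80*x - 8
f'(0.3059) = 80*0.3059 - 8 = 16.472
x_1 = 0.3059 - 0.005*16.472 = 0.2235


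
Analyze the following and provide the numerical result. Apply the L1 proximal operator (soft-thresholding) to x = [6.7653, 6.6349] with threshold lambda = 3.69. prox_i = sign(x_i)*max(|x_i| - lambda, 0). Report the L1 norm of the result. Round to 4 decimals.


Soft-thresholding with lambda = 3.69:
prox(6.7653) = sign(6.7653)*max(|6.7653| - 3.69, 0) = 3.0753
prox(6.6349) = sign(6.6349)*max(|6.6349| - 3.69, 0) = 2.9449
prox(x) = [3.0753, 2.9449]
||prox(x)||_1 = 3.0753 + 2.9449 = 6.0202


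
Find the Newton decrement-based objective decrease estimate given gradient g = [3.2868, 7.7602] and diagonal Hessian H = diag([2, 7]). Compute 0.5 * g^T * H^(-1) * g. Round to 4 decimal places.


Step 1: H is diagonal, so H^(-1) * g = [1.6434, 1.1086].
Step 2: g^T H^(-1) g = sum_i g_i^2 / H_ii
  = (3.2868)^2/2 + (7.7602)^2/7
  = 5.4015 + 8.603 = 14.0045
Step 3: Objective decrease = 0.5 * g^T H^(-1) g = 7.0022


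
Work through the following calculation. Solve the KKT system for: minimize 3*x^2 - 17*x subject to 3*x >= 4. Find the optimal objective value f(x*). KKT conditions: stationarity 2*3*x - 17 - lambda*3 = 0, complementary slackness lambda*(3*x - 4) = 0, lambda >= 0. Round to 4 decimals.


Step 1: Try lambda = 0 (constraint inactive).
Stationarity: 2*3*x - 17 = 0
x* = 17/(2*3) = 17/6 = 2.8333 (rounded; the exact value 17/6 is used below)
Check constraint: 3*2.8333 = 8.4999 >= 4 -- satisfied.
Step 2: Compute optimal value.
f(x*) = 3*(17/6)^2 - 17*(17/6) = -24.0833


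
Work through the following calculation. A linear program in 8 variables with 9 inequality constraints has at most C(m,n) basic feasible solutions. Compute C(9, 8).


Each vertex corresponds to some choice of n active constraints out of m, so the number of vertices is at most C(m, n) = m! / (n!(m-n)!).
m = 9, n = 8
Numerator: 9 * 8 * 7 * 6 * 5 * 4 * 3 * 2
Denominator: 8! = 40320
C(9, 8) = 9


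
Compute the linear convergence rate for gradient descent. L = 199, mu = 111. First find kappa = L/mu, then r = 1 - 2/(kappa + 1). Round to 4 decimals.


Step 1: Compute the condition number.
kappa = L/mu = 199/111 = 1.7928
Step 2: Compute the convergence rate.
r = 1 - 2/(kappa + 1) = 1 - 2*mu/(L + mu) = (L - mu)/(L + mu) = 88/310 = 0.2839


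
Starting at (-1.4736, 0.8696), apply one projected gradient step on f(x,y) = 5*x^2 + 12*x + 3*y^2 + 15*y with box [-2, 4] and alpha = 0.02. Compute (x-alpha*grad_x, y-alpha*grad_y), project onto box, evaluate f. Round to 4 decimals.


Step 1: Compute gradient at (-1.4736, 0.8696).
grad_x = 2*5*-1.4736 + 12 = -2.736
grad_y = 2*3*0.8696 + 15 = 20.2176
Step 2: Gradient step.
x_raw = -1.4736 - 0.02*-2.736 = -1.4189
y_raw = 0.8696 - 0.02*20.2176 = 0.4652
Step 3: Project onto [-2, 4].
x_proj = clip(-1.4189) = -1.4189
y_proj = clip(0.4652) = 0.4652
Step 4: Evaluate f.
f(-1.4189, 0.4652) = 0.6676


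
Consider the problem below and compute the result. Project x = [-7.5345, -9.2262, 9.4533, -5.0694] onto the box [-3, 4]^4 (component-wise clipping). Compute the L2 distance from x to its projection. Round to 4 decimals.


Project each component onto [-3, 4].
clip(-7.5345) = -3.0, clip(-9.2262) = -3.0, clip(9.4533) = 4.0, clip(-5.0694) = -3.0
Projection = [-3.0, -3.0, 4.0, -3.0]
Squared diffs: [20.5617, 38.7656, 29.7385, 4.2824]
Distance = sqrt(93.3482) = 9.6617


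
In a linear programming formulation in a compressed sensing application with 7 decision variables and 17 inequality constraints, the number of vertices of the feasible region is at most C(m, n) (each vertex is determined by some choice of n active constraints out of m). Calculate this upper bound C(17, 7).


Each vertex corresponds to some choice of n active constraints out of m, so the number of vertices is at most C(m, n) = m! / (n!(m-n)!).
m = 17, n = 7
Numerator: 17 * 16 * 15 * 14 * 13 * 12 * 11
Denominator: 7! = 5040
C(17, 7) = 19448


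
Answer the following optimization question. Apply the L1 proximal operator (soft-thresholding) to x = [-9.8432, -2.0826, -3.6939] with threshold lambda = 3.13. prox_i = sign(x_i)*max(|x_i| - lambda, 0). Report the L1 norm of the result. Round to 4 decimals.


Soft-thresholding with lambda = 3.13:
prox(-9.8432) = sign(-9.8432)*max(|-9.8432| - 3.13, 0) = -6.7132
prox(-2.0826) = sign(-2.0826)*max(|-2.0826| - 3.13, 0) = 0.0
prox(-3.6939) = sign(-3.6939)*max(|-3.6939| - 3.13, 0) = -0.5639
prox(x) = [-6.7132, 0.0, -0.5639]
||prox(x)||_1 = 6.7132 + 0.0 + 0.5639 = 7.2771


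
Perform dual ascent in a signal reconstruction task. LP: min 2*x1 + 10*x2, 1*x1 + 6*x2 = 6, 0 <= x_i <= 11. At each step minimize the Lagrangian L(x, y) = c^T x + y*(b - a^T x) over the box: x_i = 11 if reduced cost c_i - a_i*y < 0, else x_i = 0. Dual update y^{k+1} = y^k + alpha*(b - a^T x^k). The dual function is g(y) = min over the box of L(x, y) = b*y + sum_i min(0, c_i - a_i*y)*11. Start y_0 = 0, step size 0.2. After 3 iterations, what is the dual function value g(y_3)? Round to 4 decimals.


Dual ascent for LP: min 2*x1 + 10*x2, 1*x1 + 6*x2 = 6, 0 <= x_i <= 11
Step 1: y^k = 0.0, reduced costs: (2.0, 10.0)
  x^k = (0.0, 0.0), subgradient = b - a^T x = 6.0
  y^{k+1} = 0.0 + 0.2*6.0 = 1.2
Step 2: y^k = 1.2, reduced costs: (0.8, 2.8)
  x^k = (0.0, 0.0), subgradient = b - a^T x = 6.0
  y^{k+1} = 1.2 + 0.2*6.0 = 2.4
Step 3: y^k = 2.4, reduced costs: (-0.4, -4.4)
  x^k = (11.0, 11.0), subgradient = b - a^T x = -71.0
  y^{k+1} = 2.4 + 0.2*-71.0 = -11.8
Dual objective at y_3 = -11.8: reduced costs (13.8, 80.8), box minimizer x = (0.0, 0.0)
g(y_3) = b*y + (c1 - a1*y)*x1 + (c2 - a2*y)*x2 = 6*(-11.8) + 13.8*0.0 + 80.8*0.0 = -70.8 + 0.0 + 0.0 = -70.8


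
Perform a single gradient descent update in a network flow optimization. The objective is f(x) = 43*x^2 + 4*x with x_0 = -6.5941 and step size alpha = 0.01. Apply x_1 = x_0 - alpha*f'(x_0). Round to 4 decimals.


We compute the gradient at x_0 and apply the update.
f'(x) = 86*x + 4
f'(-6.5941) = 86*-6.5941 + 4 = -563.0926
x_1 = -6.5941 - 0.01*-563.0926 = -0.9632


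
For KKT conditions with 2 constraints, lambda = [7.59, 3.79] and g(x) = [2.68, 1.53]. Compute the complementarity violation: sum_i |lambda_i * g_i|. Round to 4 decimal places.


KKT complementary slackness check:
lambda_1 * g_1 = 7.59 * 2.68 = 20.3412
lambda_2 * g_2 = 3.79 * 1.53 = 5.7987
Total violation = 20.3412 + 5.7987 = 26.1399


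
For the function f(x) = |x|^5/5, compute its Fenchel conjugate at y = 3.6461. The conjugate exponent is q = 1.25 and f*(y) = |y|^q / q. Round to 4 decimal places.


The conjugate exponent q satisfies 1/p + 1/q = 1.
p = 5, so q = 5/(5 - 1) = 1.25
|y|^q = 3.6461^1.25 = 5.0383
f*(3.6461) = 5.0383 / 1.25 = 4.0307


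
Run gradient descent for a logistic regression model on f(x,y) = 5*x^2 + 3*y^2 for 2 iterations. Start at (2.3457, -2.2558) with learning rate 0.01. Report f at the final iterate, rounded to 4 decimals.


Gradient descent on f(x,y) = 5*x^2 + 3*y^2.
Starting point: (2.3457, -2.2558), alpha = 0.01
Step 1: grad_x = 2*5*2.3457 = 23.457, grad_y = 2*3*-2.2558 = -13.5348
  x_1 = 2.3457 - 0.01*23.457 = 2.1111
  y_1 = -2.2558 - 0.01*-13.5348 = -2.1205
Step 2: grad_x = 2*5*2.1111 = 21.1113, grad_y = 2*3*-2.1205 = -12.7227
  x_2 = 2.1111 - 0.01*21.1113 = 1.9
  y_2 = -2.1205 - 0.01*-12.7227 = -1.9932
f(1.9, -1.9932) = 5*1.9^2 + 3*(-1.9932)^2 = 29.9692


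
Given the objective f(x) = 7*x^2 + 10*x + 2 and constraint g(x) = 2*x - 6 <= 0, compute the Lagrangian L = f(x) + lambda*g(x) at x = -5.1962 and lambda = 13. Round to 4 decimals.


Step 1: Evaluate f(x).
f(-5.1962) = 7*(-5.1962)^2 + 10*(-5.1962) + 2 = 139.0415
Step 2: Evaluate g(x).
g(-5.1962) = 2*-5.1962 - 6 = -16.3924
Step 3: Compute Lagrangian.
L = 139.0415 + 13*-16.3924 = -74.0597


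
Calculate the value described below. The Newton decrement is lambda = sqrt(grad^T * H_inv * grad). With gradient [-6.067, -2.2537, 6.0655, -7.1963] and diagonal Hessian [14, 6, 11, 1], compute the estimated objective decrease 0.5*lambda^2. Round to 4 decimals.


Step 1: H is diagonal, so H^(-1) * g = [-0.4334, -0.3756, 0.5514, -7.1963].
Step 2: g^T H^(-1) g = sum_i g_i^2 / H_ii
  = (-6.067)^2/14 + (-2.2537)^2/6 + (6.0655)^2/11 + (-7.1963)^2/1
  = 2.6292 + 0.8465 + 3.3446 + 51.7867 = 58.607
Step 3: Objective decrease = 0.5 * g^T H^(-1) g = 29.3035


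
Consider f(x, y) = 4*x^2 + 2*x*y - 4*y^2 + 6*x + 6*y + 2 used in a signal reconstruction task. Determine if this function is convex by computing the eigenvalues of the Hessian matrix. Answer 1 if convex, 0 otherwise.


The Hessian of f(x,y) = 4*x^2 + 2*x*y - 4*y^2 + 6*x + 6*y + 2 is:
H = [[8, 2], [2, -8]]
Trace = 8 - 8 = 0
Determinant = 8*-8 - (2)^2 = -68
Discriminant = (0)^2 - 4*-68 = 272.0
Eigenvalues: lambda_1 = -8.2462, lambda_2 = 8.2462
The function is not convex.

0


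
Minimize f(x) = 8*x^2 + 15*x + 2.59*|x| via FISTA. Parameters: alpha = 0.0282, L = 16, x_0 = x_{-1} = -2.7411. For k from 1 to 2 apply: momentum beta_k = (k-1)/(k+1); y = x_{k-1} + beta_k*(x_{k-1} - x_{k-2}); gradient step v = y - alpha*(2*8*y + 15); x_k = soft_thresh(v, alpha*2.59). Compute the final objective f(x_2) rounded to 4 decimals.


FISTA on f(x) = 8*x^2 + 15*x + 2.59*|x|
L = 16, alpha = 0.0282
Iteration 1: beta = 0.0, y = -2.7411 + 0.0*(-2.7411 + 2.7411) = -2.7411
  grad(y) = -28.8576, v = y - alpha*grad = -1.9273
  prox(v) = soft_thresh(-1.9273, 0.073) = -1.8543
Iteration 2: beta = 0.3333, y = -1.8543 + 0.3333*(-1.8543 + 2.7411) = -1.5587
  grad(y) = -9.9387, v = y - alpha*grad = -1.2784
  prox(v) = soft_thresh(-1.2784, 0.073) = -1.2054
f(x_2) = 8*(-1.2054)^2 + 15*(-1.2054) + 2.59*|-1.2054| = -3.3354


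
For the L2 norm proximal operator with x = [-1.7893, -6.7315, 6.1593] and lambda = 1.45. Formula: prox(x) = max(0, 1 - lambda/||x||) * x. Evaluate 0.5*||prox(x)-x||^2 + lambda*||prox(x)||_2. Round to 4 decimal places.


Step 1: Compute ||x||.
||x|| = 9.2979
Step 2: Compute scaling factor.
scale = max(0, 1 - 1.45/9.2979) = 0.8441
Step 3: prox(x) = [-1.5103, -5.6817, 5.1988]
||prox(x)|| = 7.8479
Step 4: Proximal objective.
0.5*||prox-x||^2 = 1.0513
lambda*||prox|| = 11.3795
Total = 12.4308


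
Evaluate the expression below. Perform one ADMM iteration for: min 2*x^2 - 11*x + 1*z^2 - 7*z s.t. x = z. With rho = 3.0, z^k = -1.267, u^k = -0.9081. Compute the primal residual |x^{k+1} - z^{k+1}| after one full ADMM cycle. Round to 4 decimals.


ADMM iteration with rho = 3.0, z^k = -1.267, u^k = -0.9081
Step 1: x-update.
Minimize 2*x^2 - 11*x + (3.0/2)*(x + 1.267 - 0.9081)^2
FOC: (2*2 + 3.0)*x = 11 + 3.0*(-1.267 + 0.9081)
x^{k+1} = 1.4176
Step 2: z-update.
Minimize 1*z^2 - 7*z + (3.0/2)*(1.4176 - z - 0.9081)^2
FOC: (2*1 + 3.0)*z = 7 + 3.0*(1.4176 - 0.9081)
z^{k+1} = 1.7057
Step 3: u-update.
u^{k+1} = -0.9081 + 1.4176 - 1.7057 = -1.1962
Step 4: Primal residual = |1.4176 - 1.7057| = 0.2881


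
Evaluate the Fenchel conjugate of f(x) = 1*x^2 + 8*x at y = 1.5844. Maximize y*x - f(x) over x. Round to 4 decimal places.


f*(y) = sup_x {y*x - a*x^2 - b*x} = sup_x {(y-b)*x - a*x^2}
FOC: (y - b) - 2a*x = 0 => x* = (y - b)/(2a)
x* = (1.5844 - 8)/(2*1) = -3.2078
f*(1.5844) = (y-b)^2/(4a) = (1.5844 - 8)^2/(4*1)
= 41.1599/4 = 10.29


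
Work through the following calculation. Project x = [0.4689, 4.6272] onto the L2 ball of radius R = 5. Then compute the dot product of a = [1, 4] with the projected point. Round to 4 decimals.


Step 1: Compute ||x|| (intermediates to 6 decimals).
||x|| = sqrt(0.4689^2 + 4.6272^2) = 4.650897
Step 2: Project.
Since ||x|| <= R, proj = x (no scaling needed).
proj(x) = [0.4689, 4.6272]
Step 3: Dot product.
a^T * proj(x) = 1*0.4689 + 4*4.6272 = 18.9777


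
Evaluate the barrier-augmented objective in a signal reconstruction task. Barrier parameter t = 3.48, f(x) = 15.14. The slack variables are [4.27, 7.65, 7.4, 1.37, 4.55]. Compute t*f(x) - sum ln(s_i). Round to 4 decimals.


Step 1: Compute log-barrier.
ln values: [1.4516, 2.0347, 2.0015, 0.3148, 1.5151]
phi = -(1.4516 + 2.0347 + 2.0015 + 0.3148 + 1.5151) = -7.3177
Step 2: Compute augmented objective.
t*f(x) = 3.48*15.14 = 52.6872
Total = 52.6872 - 7.3177 = 45.3695


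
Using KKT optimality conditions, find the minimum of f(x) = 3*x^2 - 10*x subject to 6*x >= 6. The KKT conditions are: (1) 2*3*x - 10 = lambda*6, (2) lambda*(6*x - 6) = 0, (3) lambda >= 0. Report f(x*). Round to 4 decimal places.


Step 1: Try lambda = 0 (constraint inactive).
Stationarity: 2*3*x - 10 = 0
x* = 10/(2*3) = 5/3 = 1.6667 (rounded; the exact value 5/3 is used below)
Check constraint: 6*1.6667 = 10.0002 >= 6 -- satisfied.
Step 2: Compute optimal value.
f(x*) = 3*(5/3)^2 - 10*(5/3) = -8.3333


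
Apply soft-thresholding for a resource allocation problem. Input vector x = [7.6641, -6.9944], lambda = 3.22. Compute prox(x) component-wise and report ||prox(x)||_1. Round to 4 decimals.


Soft-thresholding with lambda = 3.22:
prox(7.6641) = sign(7.6641)*max(|7.6641| - 3.22, 0) = 4.4441
prox(-6.9944) = sign(-6.9944)*max(|-6.9944| - 3.22, 0) = -3.7744
prox(x) = [4.4441, -3.7744]
||prox(x)||_1 = 4.4441 + 3.7744 = 8.2185


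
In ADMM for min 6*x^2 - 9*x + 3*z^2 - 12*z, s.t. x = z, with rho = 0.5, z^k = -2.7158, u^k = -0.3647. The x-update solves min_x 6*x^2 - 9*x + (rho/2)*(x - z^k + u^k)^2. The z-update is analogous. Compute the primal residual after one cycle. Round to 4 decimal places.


ADMM iteration with rho = 0.5, z^k = -2.7158, u^k = -0.3647
Step 1: x-update.
Minimize 6*x^2 - 9*x + (0.5/2)*(x + 2.7158 - 0.3647)^2
FOC: (2*6 + 0.5)*x = 9 + 0.5*(-2.7158 + 0.3647)
x^{k+1} = 0.626
Step 2: z-update.
Minimize 3*z^2 - 12*z + (0.5/2)*(0.626 - z - 0.3647)^2
FOC: (2*3 + 0.5)*z = 12 + 0.5*(0.626 - 0.3647)
z^{k+1} = 1.8663
Step 3: u-update.
u^{k+1} = -0.3647 + 0.626 - 1.8663 = -1.605
Step 4: Primal residual = |0.626 - 1.8663| = 1.2403


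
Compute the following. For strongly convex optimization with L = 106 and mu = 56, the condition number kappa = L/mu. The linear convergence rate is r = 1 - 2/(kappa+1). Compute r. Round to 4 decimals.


Step 1: Compute the condition number.
kappa = L/mu = 106/56 = 1.8929
Step 2: Compute the convergence rate.
r = 1 - 2/(kappa + 1) = 1 - 2*mu/(L + mu) = (L - mu)/(L + mu) = 50/162 = 0.3086


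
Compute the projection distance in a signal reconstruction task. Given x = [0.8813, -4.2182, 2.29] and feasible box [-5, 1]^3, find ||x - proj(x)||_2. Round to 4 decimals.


Project each component onto [-5, 1].
clip(0.8813) = 0.8813, clip(-4.2182) = -4.2182, clip(2.29) = 1.0
Projection = [0.8813, -4.2182, 1.0]
Squared diffs: [0.0, 0.0, 1.6641]
Distance = sqrt(1.6641) = 1.29


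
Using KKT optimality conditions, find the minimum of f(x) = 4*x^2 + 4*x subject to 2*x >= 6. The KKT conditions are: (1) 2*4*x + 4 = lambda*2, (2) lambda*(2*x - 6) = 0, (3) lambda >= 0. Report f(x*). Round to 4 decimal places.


Step 1: Try lambda = 0 (constraint inactive).
x_unc = -4/(2*4) = -0.5
Check: 2*-0.5 = -1.0 < 6 -- violated!
Step 2: Constraint must be active: 2*x = 6
x* = 6/2 = 3.0
lambda = (2*4*3.0 + 4)/2 = 14.0
Step 3: Compute optimal value.
f(x*) = 4*3.0^2 + 4*3.0 = 48.0


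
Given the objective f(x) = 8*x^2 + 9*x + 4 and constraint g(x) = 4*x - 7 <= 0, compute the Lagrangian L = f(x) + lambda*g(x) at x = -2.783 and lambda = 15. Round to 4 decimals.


Step 1: Evaluate f(x).
f(-2.783) = 8*(-2.783)^2 + 9*(-2.783) + 4 = 40.9137
Step 2: Evaluate g(x).
g(-2.783) = 4*-2.783 - 7 = -18.132
Step 3: Compute Lagrangian.
L = 40.9137 + 15*-18.132 = -231.0663


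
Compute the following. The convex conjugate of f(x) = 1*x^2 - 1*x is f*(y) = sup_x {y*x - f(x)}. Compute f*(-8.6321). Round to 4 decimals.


f*(y) = sup_x {y*x - a*x^2 - b*x} = sup_x {(y-b)*x - a*x^2}
FOC: (y - b) - 2a*x = 0 => x* = (y - b)/(2a)
x* = (-8.6321 + 1)/(2*1) = -3.8161
f*(-8.6321) = (y-b)^2/(4a) = (-8.6321 + 1)^2/(4*1)
= 58.249/4 = 14.5622


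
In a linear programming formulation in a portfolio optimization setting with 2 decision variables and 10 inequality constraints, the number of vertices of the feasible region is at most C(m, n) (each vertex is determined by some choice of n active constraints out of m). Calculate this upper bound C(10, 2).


Each vertex corresponds to some choice of n active constraints out of m, so the number of vertices is at most C(m, n) = m! / (n!(m-n)!).
m = 10, n = 2
Numerator: 10 * 9
Denominator: 2! = 2
C(10, 2) = 45


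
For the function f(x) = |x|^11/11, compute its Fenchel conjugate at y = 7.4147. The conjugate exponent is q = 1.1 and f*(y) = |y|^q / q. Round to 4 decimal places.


The conjugate exponent q satisfies 1/p + 1/q = 1.
p = 11, so q = 11/(11 - 1) = 1.1
|y|^q = 7.4147^1.1 = 9.0595
f*(7.4147) = 9.0595 / 1.1 = 8.2359


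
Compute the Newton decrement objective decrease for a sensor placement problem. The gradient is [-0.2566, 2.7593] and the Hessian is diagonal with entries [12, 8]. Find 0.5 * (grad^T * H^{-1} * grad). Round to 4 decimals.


Step 1: H is diagonal, so H^(-1) * g = [-0.0214, 0.3449].
Step 2: g^T H^(-1) g = sum_i g_i^2 / H_ii
  = (-0.2566)^2/12 + (2.7593)^2/8
  = 0.0055 + 0.9517 = 0.9572
Step 3: Objective decrease = 0.5 * g^T H^(-1) g = 0.4786


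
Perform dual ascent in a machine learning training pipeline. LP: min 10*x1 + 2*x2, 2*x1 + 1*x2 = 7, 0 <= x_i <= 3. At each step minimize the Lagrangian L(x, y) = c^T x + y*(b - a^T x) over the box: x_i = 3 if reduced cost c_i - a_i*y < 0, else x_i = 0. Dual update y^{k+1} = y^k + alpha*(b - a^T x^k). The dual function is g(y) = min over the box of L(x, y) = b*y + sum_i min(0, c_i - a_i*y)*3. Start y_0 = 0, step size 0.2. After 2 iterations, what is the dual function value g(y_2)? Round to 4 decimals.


Dual ascent for LP: min 10*x1 + 2*x2, 2*x1 + 1*x2 = 7, 0 <= x_i <= 3
Step 1: y^k = 0.0, reduced costs: (10.0, 2.0)
  x^k = (0.0, 0.0), subgradient = b - a^T x = 7.0
  y^{k+1} = 0.0 + 0.2*7.0 = 1.4
Step 2: y^k = 1.4, reduced costs: (7.2, 0.6)
  x^k = (0.0, 0.0), subgradient = b - a^T x = 7.0
  y^{k+1} = 1.4 + 0.2*7.0 = 2.8
Dual objective at y_2 = 2.8: reduced costs (4.4, -0.8), box minimizer x = (0.0, 3.0)
g(y_2) = b*y + (c1 - a1*y)*x1 + (c2 - a2*y)*x2 = 7*2.8 + 4.4*0.0 + (-0.8)*3.0 = 19.6 + 0.0 - 2.4 = 17.2


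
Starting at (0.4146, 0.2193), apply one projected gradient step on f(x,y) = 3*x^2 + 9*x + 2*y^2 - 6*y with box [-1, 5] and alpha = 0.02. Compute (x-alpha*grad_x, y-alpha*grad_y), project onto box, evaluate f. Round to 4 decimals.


Step 1: Compute gradient at (0.4146, 0.2193).
grad_x = 2*3*0.4146 + 9 = 11.4876
grad_y = 2*2*0.2193 - 6 = -5.1228
Step 2: Gradient step.
x_raw = 0.4146 - 0.02*11.4876 = 0.1848
y_raw = 0.2193 - 0.02*-5.1228 = 0.3218
Step 3: Project onto [-1, 5].
x_proj = clip(0.1848) = 0.1848
y_proj = clip(0.3218) = 0.3218
Step 4: Evaluate f.
f(0.1848, 0.3218) = 0.0427


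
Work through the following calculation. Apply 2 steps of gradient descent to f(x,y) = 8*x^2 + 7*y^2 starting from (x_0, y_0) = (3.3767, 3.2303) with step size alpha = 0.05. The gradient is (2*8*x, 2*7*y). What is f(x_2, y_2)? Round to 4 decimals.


Gradient descent on f(x,y) = 8*x^2 + 7*y^2.
Starting point: (3.3767, 3.2303), alpha = 0.05
Step 1: grad_x = 2*8*3.3767 = 54.0272, grad_y = 2*7*3.2303 = 45.2242
  x_1 = 3.3767 - 0.05*54.0272 = 0.6753
  y_1 = 3.2303 - 0.05*45.2242 = 0.9691
Step 2: grad_x = 2*8*0.6753 = 10.8054, grad_y = 2*7*0.9691 = 13.5673
  x_2 = 0.6753 - 0.05*10.8054 = 0.1351
  y_2 = 0.9691 - 0.05*13.5673 = 0.2907
f(0.1351, 0.2907) = 8*0.1351^2 + 7*0.2907^2 = 0.7376


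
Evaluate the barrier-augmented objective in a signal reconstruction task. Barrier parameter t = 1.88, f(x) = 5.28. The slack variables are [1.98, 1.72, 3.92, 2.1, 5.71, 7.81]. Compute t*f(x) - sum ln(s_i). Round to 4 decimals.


Step 1: Compute log-barrier.
ln values: [0.6831, 0.5423, 1.3661, 0.7419, 1.7422, 2.0554]
phi = -(0.6831 + 0.5423 + 1.3661 + 0.7419 + 1.7422 + 2.0554) = -7.1311
Step 2: Compute augmented objective.
t*f(x) = 1.88*5.28 = 9.9264
Total = 9.9264 - 7.1311 = 2.7953


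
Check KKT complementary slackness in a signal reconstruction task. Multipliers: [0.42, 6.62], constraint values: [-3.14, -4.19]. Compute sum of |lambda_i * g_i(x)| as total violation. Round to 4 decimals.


KKT complementary slackness check:
lambda_1 * g_1 = 0.42 * -3.14 = -1.3188
lambda_2 * g_2 = 6.62 * -4.19 = -27.7378
Total violation = 1.3188 + 27.7378 = 29.0566


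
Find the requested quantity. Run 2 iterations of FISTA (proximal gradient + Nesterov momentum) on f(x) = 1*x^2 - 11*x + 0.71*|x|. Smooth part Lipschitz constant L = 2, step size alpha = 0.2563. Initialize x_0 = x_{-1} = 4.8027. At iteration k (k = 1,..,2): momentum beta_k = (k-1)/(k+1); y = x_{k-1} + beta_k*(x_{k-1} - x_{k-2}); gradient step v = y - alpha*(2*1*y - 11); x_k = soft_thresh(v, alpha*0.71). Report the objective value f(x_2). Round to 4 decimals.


FISTA on f(x) = 1*x^2 - 11*x + 0.71*|x|
L = 2, alpha = 0.2563
Iteration 1: beta = 0.0, y = 4.8027 + 0.0*(4.8027 - 4.8027) = 4.8027
  grad(y) = -1.3946, v = y - alpha*grad = 5.1601
  prox(v) = soft_thresh(5.1601, 0.182) = 4.9782
Iteration 2: beta = 0.3333, y = 4.9782 + 0.3333*(4.9782 - 4.8027) = 5.0367
  grad(y) = -0.9267, v = y - alpha*grad = 5.2742
  prox(v) = soft_thresh(5.2742, 0.182) = 5.0922
f(x_2) = 1*5.0922^2 - 11*5.0922 + 0.71*|5.0922| = -26.4682


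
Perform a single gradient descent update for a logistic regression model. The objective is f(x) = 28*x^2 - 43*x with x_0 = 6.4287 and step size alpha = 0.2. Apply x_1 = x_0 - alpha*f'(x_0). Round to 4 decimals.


We compute the gradient at x_0 and apply the update.
f'(x) = 56*x - 43
f'(6.4287) = 56*6.4287 - 43 = 317.0072
x_1 = 6.4287 - 0.2*317.0072 = -56.9727


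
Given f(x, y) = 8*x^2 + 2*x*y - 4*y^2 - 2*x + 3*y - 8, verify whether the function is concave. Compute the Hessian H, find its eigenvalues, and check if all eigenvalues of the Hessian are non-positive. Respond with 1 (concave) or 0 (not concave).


The Hessian of f(x,y) = 8*x^2 + 2*x*y - 4*y^2 - 2*x + 3*y - 8 is:
H = [[16, 2], [2, -8]]
Trace = 16 - 8 = 8
Determinant = 16*-8 - (2)^2 = -132
Discriminant = (8)^2 - 4*-132 = 592.0
Eigenvalues: lambda_1 = -8.1655, lambda_2 = 16.1655
The function is not concave.

0


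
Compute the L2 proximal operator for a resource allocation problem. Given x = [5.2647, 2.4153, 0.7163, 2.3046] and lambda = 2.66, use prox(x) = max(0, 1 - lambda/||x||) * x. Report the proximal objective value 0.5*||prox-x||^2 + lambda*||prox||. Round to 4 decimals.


Step 1: Compute ||x||.
||x|| = 6.275
Step 2: Compute scaling factor.
scale = max(0, 1 - 2.66/6.275) = 0.5761
Step 3: prox(x) = [3.033, 1.3914, 0.4127, 1.3277]
||prox(x)|| = 3.615
Step 4: Proximal objective.
0.5*||prox-x||^2 = 3.5378
lambda*||prox|| = 9.6159
Total = 13.1536


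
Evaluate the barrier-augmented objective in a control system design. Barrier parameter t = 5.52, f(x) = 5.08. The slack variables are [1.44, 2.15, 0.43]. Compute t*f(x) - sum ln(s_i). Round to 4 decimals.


Step 1: Compute log-barrier.
ln values: [0.3646, 0.7655, -0.844]
phi = -(0.3646 + 0.7655 - 0.844) = -0.2861
Step 2: Compute augmented objective.
t*f(x) = 5.52*5.08 = 28.0416
Total = 28.0416 - 0.2861 = 27.7555


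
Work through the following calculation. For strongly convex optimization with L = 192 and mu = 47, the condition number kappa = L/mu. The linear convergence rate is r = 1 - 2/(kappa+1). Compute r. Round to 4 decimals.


Step 1: Compute the condition number.
kappa = L/mu = 192/47 = 4.0851
Step 2: Compute the convergence rate.
r = 1 - 2/(kappa + 1) = 1 - 2*mu/(L + mu) = (L - mu)/(L + mu) = 145/239 = 0.6067


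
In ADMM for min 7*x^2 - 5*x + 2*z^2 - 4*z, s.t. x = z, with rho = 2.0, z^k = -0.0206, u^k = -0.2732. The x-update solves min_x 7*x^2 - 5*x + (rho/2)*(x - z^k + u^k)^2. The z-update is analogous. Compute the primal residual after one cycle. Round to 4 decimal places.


ADMM iteration with rho = 2.0, z^k = -0.0206, u^k = -0.2732
Step 1: x-update.
Minimize 7*x^2 - 5*x + (2.0/2)*(x + 0.0206 - 0.2732)^2
FOC: (2*7 + 2.0)*x = 5 + 2.0*(-0.0206 + 0.2732)
x^{k+1} = 0.3441
Step 2: z-update.
Minimize 2*z^2 - 4*z + (2.0/2)*(0.3441 - z - 0.2732)^2
FOC: (2*2 + 2.0)*z = 4 + 2.0*(0.3441 - 0.2732)
z^{k+1} = 0.6903
Step 3: u-update.
u^{k+1} = -0.2732 + 0.3441 - 0.6903 = -0.6194
Step 4: Primal residual = |0.3441 - 0.6903| = 0.3462


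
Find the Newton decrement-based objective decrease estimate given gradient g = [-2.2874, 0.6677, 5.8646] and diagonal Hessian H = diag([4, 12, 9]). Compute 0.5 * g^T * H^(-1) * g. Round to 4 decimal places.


Step 1: H is diagonal, so H^(-1) * g = [-0.5719, 0.0556, 0.6516].
Step 2: g^T H^(-1) g = sum_i g_i^2 / H_ii
  = (-2.2874)^2/4 + (0.6677)^2/12 + (5.8646)^2/9
  = 1.308 + 0.0372 + 3.8215 = 5.1667
Step 3: Objective decrease = 0.5 * g^T H^(-1) g = 2.5834


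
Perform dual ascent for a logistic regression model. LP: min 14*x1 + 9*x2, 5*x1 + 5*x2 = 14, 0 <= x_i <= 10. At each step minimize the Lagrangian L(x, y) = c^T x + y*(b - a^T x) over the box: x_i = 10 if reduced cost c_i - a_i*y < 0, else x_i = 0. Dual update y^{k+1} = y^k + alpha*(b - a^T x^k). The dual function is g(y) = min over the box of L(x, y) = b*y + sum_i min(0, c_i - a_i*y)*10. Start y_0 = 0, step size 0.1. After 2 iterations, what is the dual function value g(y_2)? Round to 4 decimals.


Dual ascent for LP: min 14*x1 + 9*x2, 5*x1 + 5*x2 = 14, 0 <= x_i <= 10
Step 1: y^k = 0.0, reduced costs: (14.0, 9.0)
  x^k = (0.0, 0.0), subgradient = b - a^T x = 14.0
  y^{k+1} = 0.0 + 0.1*14.0 = 1.4
Step 2: y^k = 1.4, reduced costs: (7.0, 2.0)
  x^k = (0.0, 0.0), subgradient = b - a^T x = 14.0
  y^{k+1} = 1.4 + 0.1*14.0 = 2.8
Dual objective at y_2 = 2.8: reduced costs (0.0, -5.0), box minimizer x = (0.0, 10.0)
g(y_2) = b*y + (c1 - a1*y)*x1 + (c2 - a2*y)*x2 = 14*2.8 + 0.0*0.0 + (-5.0)*10.0 = 39.2 + 0.0 - 50.0 = -10.8
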